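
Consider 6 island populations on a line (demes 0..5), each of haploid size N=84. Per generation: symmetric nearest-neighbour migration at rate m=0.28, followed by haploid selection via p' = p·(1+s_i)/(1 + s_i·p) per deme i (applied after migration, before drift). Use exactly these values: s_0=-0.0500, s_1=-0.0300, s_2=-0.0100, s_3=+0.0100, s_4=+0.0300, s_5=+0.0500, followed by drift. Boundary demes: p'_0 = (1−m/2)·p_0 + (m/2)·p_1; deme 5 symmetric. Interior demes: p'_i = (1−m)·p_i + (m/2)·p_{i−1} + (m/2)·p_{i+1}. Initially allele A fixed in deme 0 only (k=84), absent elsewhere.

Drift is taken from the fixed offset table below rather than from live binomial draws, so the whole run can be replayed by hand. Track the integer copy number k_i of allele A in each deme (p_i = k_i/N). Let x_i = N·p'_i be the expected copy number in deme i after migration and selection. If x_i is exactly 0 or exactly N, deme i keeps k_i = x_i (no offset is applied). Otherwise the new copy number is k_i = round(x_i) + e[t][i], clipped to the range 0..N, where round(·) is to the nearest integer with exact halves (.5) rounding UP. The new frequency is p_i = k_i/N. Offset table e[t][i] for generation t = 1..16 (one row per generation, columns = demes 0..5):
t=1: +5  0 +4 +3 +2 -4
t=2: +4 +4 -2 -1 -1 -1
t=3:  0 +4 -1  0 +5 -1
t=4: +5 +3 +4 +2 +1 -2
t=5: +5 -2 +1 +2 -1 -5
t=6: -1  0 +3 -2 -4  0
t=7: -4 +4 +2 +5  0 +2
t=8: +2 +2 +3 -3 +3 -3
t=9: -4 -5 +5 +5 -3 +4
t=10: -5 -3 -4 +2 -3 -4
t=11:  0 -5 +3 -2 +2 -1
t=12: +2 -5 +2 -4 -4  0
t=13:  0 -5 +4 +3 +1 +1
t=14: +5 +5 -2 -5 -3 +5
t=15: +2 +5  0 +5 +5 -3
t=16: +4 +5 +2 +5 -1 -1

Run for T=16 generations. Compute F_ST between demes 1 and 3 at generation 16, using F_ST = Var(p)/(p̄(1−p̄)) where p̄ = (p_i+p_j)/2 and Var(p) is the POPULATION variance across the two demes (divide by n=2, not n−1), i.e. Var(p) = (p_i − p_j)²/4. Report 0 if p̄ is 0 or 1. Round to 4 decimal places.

0.0244

t=0: k=[84 0 0 0 0 0]
t=1: x=[71.7116 11.4553 0.0000 0.0000 0.0000 0.0000] k=[77 11 0 0 0 0]
t=2: x=[67.0775 18.2610 1.5249 0.0000 0.0000 0.0000] k=[71 22 0 0 0 0]
t=3: x=[63.3517 25.2390 3.0503 0.0000 0.0000 0.0000] k=[63 29 2 0 0 0]
t=4: x=[57.3149 29.3953 5.4486 0.2828 0.0000 0.0000] k=[62 32 9 2 0 0]
t=5: x=[56.8665 32.3719 11.1425 2.7261 0.2884 0.0000] k=[62 30 12 5 0 0]
t=6: x=[56.5812 31.3591 13.4262 5.3295 0.7208 0.0000] k=[56 31 16 3 0 0]
t=7: x=[51.4839 31.7959 16.1485 4.4417 0.4325 0.0000] k=[47 36 18 9 0 0]
t=8: x=[44.3881 34.3996 19.1112 9.0803 1.2972 0.0000] k=[46 36 22 6 4 0]
t=9: x=[43.5255 34.8175 21.5585 8.0320 3.8265 0.5878] k=[40 30 27 13 1 5]
t=10: x=[37.5324 30.3868 25.2820 13.3916 3.3333 4.6497] k=[33 27 21 15 0 1]
t=11: x=[31.1483 26.4450 20.8421 13.8547 2.3054 0.9025] k=[31 21 24 12 4 0]
t=12: x=[28.6243 22.3173 21.7377 12.6667 4.6892 0.5878] k=[31 17 24 9 1 1]
t=13: x=[28.0733 19.4805 20.7625 10.0678 2.1819 1.0494] k=[28 14 25 13 3 2]
t=14: x=[25.1275 17.0818 21.6183 13.3916 4.3811 2.2441] k=[30 22 20 8 1 7]
t=15: x=[27.9159 22.3370 18.4549 8.7779 2.9017 6.4444] k=[30 27 18 14 8 3]
t=16: x=[28.6046 25.6145 18.5543 13.8346 8.3599 3.8765] k=[33 31 21 19 7 3]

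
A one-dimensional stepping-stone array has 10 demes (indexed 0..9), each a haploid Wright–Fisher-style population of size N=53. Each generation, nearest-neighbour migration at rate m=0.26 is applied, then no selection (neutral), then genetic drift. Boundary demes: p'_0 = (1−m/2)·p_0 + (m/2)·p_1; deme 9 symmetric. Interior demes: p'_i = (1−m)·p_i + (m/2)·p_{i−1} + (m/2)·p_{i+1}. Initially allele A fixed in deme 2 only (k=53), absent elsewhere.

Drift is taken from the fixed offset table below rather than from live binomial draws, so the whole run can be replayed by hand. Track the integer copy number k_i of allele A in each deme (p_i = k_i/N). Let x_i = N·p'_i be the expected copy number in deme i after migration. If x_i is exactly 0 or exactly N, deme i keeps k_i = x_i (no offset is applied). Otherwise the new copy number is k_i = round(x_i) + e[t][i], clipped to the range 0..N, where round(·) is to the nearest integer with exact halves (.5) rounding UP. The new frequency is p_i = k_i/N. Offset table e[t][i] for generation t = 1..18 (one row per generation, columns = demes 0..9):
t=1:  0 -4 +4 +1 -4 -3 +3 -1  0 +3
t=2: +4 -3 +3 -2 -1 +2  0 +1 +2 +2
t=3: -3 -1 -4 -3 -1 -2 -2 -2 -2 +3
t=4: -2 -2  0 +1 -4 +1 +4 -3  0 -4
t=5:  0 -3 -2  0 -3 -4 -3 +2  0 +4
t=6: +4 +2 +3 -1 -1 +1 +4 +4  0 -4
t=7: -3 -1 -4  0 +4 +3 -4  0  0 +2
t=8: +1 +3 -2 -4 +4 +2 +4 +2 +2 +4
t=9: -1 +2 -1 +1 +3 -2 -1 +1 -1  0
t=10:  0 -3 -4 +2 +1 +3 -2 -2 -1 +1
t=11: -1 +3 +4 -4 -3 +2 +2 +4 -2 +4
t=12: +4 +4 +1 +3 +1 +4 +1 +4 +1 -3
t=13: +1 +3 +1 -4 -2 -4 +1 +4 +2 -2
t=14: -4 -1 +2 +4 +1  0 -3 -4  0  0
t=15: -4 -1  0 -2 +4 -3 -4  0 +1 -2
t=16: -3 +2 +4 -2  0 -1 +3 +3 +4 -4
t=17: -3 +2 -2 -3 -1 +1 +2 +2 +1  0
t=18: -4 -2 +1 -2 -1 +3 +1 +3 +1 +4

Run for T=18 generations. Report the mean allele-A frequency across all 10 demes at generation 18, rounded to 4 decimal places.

0.1226

t=0: k=[0 0 53 0 0 0 0 0 0 0]
t=1: x=[0.0000 6.8900 39.2200 6.8900 0.0000 0.0000 0.0000 0.0000 0.0000 0.0000] k=[0 3 43 8 0 0 0 0 0 0]
t=2: x=[0.3900 7.8100 33.2500 11.5100 1.0400 0.0000 0.0000 0.0000 0.0000 0.0000] k=[4 5 36 10 0 0 0 0 0 0]
t=3: x=[4.1300 8.9000 28.5900 12.0800 1.3000 0.0000 0.0000 0.0000 0.0000 0.0000] k=[1 8 25 9 0 0 0 0 0 0]
t=4: x=[1.9100 9.3000 20.7100 9.9100 1.1700 0.0000 0.0000 0.0000 0.0000 0.0000] k=[0 7 21 11 0 0 0 0 0 0]
t=5: x=[0.9100 7.9100 17.8800 10.8700 1.4300 0.0000 0.0000 0.0000 0.0000 0.0000] k=[1 5 16 11 0 0 0 0 0 0]
t=6: x=[1.5200 5.9100 13.9200 10.2200 1.4300 0.0000 0.0000 0.0000 0.0000 0.0000] k=[6 8 17 9 0 0 0 0 0 0]
t=7: x=[6.2600 8.9100 14.7900 8.8700 1.1700 0.0000 0.0000 0.0000 0.0000 0.0000] k=[3 8 11 9 5 0 0 0 0 0]
t=8: x=[3.6500 7.7400 10.3500 8.7400 4.8700 0.6500 0.0000 0.0000 0.0000 0.0000] k=[5 11 8 5 9 3 0 0 0 0]
t=9: x=[5.7800 9.8300 8.0000 5.9100 7.7000 3.3900 0.3900 0.0000 0.0000 0.0000] k=[5 12 7 7 11 1 0 0 0 0]
t=10: x=[5.9100 10.4400 7.6500 7.5200 9.1800 2.1700 0.1300 0.0000 0.0000 0.0000] k=[6 7 4 10 10 5 0 0 0 0]
t=11: x=[6.1300 6.4800 5.1700 9.2200 9.3500 5.0000 0.6500 0.0000 0.0000 0.0000] k=[5 9 9 5 6 7 3 0 0 0]
t=12: x=[5.5200 8.4800 8.4800 5.6500 6.0000 6.3500 3.1300 0.3900 0.0000 0.0000] k=[10 12 9 9 7 10 4 4 0 0]
t=13: x=[10.2600 11.3500 9.3900 8.7400 7.6500 8.8300 4.7800 3.4800 0.5200 0.0000] k=[11 14 10 5 6 5 6 7 3 0]
t=14: x=[11.3900 13.0900 9.8700 5.7800 5.7400 5.2600 6.0000 6.3500 3.1300 0.3900] k=[7 12 12 10 7 5 3 2 3 0]
t=15: x=[7.6500 11.3500 11.7400 9.8700 7.1300 5.0000 3.1300 2.2600 2.4800 0.3900] k=[4 10 12 8 11 2 0 2 3 0]
t=16: x=[4.7800 9.4800 11.2200 8.9100 9.4400 2.9100 0.5200 1.8700 2.4800 0.3900] k=[2 11 15 7 9 2 4 5 6 0]
t=17: x=[3.1700 10.3500 13.4400 8.3000 7.8300 3.1700 3.8700 5.0000 5.0900 0.7800] k=[0 12 11 5 7 4 6 7 6 1]
t=18: x=[1.5600 10.3100 10.3500 6.0400 6.3500 4.6500 5.8700 6.7400 5.4800 1.6500] k=[0 8 11 4 5 8 7 10 6 6]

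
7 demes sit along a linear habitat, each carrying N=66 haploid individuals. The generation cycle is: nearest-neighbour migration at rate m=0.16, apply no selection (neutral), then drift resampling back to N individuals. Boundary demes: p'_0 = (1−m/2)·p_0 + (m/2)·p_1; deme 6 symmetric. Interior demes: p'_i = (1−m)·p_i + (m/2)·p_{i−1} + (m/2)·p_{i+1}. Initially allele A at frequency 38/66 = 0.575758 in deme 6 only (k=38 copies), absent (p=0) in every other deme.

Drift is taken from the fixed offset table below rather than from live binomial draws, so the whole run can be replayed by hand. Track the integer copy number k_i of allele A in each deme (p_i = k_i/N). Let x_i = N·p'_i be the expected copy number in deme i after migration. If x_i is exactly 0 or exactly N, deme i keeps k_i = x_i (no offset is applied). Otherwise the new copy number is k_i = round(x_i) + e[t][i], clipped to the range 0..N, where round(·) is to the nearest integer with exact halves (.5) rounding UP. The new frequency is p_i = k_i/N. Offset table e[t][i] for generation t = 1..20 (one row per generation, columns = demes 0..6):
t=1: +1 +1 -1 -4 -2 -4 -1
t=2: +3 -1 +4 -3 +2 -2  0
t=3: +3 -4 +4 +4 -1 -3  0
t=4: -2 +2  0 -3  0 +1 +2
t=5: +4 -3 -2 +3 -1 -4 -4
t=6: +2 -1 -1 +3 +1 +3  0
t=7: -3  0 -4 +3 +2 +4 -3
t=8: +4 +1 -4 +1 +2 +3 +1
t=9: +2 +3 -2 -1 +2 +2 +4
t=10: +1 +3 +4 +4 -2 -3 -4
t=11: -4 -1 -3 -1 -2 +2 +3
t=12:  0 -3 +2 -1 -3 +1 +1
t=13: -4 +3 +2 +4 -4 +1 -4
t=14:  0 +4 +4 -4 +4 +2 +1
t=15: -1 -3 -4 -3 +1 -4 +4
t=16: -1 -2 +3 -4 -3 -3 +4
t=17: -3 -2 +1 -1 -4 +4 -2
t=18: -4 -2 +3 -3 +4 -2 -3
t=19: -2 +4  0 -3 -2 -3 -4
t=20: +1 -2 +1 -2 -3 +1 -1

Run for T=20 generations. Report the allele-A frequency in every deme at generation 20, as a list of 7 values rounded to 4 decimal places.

[0.0152, 0.0455, 0.1212, 0.0000, 0.0152, 0.1667, 0.2121]

t=0: k=[0 0 0 0 0 0 38]
t=1: x=[0.0000 0.0000 0.0000 0.0000 0.0000 3.0400 34.9600] k=[0 0 0 0 0 0 34]
t=2: x=[0.0000 0.0000 0.0000 0.0000 0.0000 2.7200 31.2800] k=[0 0 0 0 0 1 31]
t=3: x=[0.0000 0.0000 0.0000 0.0000 0.0800 3.3200 28.6000] k=[0 0 0 0 0 0 29]
t=4: x=[0.0000 0.0000 0.0000 0.0000 0.0000 2.3200 26.6800] k=[0 0 0 0 0 3 29]
t=5: x=[0.0000 0.0000 0.0000 0.0000 0.2400 4.8400 26.9200] k=[0 0 0 0 0 1 23]
t=6: x=[0.0000 0.0000 0.0000 0.0000 0.0800 2.6800 21.2400] k=[0 0 0 0 1 6 21]
t=7: x=[0.0000 0.0000 0.0000 0.0800 1.3200 6.8000 19.8000] k=[0 0 0 3 3 11 17]
t=8: x=[0.0000 0.0000 0.2400 2.7600 3.6400 10.8400 16.5200] k=[0 0 0 4 6 14 18]
t=9: x=[0.0000 0.0000 0.3200 3.8400 6.4800 13.6800 17.6800] k=[0 0 0 3 8 16 22]
t=10: x=[0.0000 0.0000 0.2400 3.1600 8.2400 15.8400 21.5200] k=[0 0 4 7 6 13 18]
t=11: x=[0.0000 0.3200 3.9200 6.6800 6.6400 12.8400 17.6000] k=[0 0 1 6 5 15 21]
t=12: x=[0.0000 0.0800 1.3200 5.5200 5.8800 14.6800 20.5200] k=[0 0 3 5 3 16 22]
t=13: x=[0.0000 0.2400 2.9200 4.6800 4.2000 15.4400 21.5200] k=[0 3 5 9 0 16 18]
t=14: x=[0.2400 2.9200 5.1600 7.9600 2.0000 14.8800 17.8400] k=[0 7 9 4 6 17 19]
t=15: x=[0.5600 6.6000 8.4400 4.5600 6.7200 16.2800 18.8400] k=[0 4 4 2 8 12 23]
t=16: x=[0.3200 3.6800 3.8400 2.6400 7.8400 12.5600 22.1200] k=[0 2 7 0 5 10 26]
t=17: x=[0.1600 2.2400 6.0400 0.9600 5.0000 10.8800 24.7200] k=[0 0 7 0 1 15 23]
t=18: x=[0.0000 0.5600 5.8800 0.6400 2.0400 14.5200 22.3600] k=[0 0 9 0 6 13 19]
t=19: x=[0.0000 0.7200 7.5600 1.2000 6.0800 12.9200 18.5200] k=[0 5 8 0 4 10 15]
t=20: x=[0.4000 4.8400 7.1200 0.9600 4.1600 9.9200 14.6000] k=[1 3 8 0 1 11 14]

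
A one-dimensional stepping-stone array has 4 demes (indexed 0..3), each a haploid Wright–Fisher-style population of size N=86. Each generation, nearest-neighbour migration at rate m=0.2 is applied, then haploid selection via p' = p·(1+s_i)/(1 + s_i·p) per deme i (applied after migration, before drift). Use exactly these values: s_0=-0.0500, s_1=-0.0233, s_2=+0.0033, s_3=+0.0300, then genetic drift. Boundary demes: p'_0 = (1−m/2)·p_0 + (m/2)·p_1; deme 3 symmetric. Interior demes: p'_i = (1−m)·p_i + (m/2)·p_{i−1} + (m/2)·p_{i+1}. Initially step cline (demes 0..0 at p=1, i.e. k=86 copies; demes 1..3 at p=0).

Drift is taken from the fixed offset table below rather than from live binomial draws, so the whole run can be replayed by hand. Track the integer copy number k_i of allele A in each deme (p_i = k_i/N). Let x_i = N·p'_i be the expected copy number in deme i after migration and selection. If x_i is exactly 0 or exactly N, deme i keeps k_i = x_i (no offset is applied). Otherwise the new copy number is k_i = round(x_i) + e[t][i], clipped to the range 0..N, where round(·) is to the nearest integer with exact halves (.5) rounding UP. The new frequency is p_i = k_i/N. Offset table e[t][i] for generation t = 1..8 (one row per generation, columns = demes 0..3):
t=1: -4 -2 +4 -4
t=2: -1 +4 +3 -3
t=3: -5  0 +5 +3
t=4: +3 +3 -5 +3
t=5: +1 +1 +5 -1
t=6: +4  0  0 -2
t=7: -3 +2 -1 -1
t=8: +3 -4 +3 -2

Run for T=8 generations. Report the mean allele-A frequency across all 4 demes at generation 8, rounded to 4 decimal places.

0.2587

t=0: k=[86 0 0 0]
t=1: x=[76.9948 8.4192 0.0000 0.0000] k=[73 6 0 0]
t=2: x=[65.5102 11.8569 0.6020 0.0000] k=[65 16 4 0]
t=3: x=[59.1622 19.3442 4.8150 0.4119] k=[54 19 10 3]
t=4: x=[49.4262 21.2209 10.2297 3.8061] k=[52 24 5 7]
t=5: x=[48.1164 24.4850 7.1215 6.9874] k=[49 25 12 6]
t=6: x=[45.5028 25.6734 12.7357 6.7824] k=[50 26 13 5]
t=7: x=[46.5071 26.6643 13.5375 5.9619] k=[44 29 13 5]
t=8: x=[41.3979 28.4494 13.8382 5.9619] k=[44 24 17 4]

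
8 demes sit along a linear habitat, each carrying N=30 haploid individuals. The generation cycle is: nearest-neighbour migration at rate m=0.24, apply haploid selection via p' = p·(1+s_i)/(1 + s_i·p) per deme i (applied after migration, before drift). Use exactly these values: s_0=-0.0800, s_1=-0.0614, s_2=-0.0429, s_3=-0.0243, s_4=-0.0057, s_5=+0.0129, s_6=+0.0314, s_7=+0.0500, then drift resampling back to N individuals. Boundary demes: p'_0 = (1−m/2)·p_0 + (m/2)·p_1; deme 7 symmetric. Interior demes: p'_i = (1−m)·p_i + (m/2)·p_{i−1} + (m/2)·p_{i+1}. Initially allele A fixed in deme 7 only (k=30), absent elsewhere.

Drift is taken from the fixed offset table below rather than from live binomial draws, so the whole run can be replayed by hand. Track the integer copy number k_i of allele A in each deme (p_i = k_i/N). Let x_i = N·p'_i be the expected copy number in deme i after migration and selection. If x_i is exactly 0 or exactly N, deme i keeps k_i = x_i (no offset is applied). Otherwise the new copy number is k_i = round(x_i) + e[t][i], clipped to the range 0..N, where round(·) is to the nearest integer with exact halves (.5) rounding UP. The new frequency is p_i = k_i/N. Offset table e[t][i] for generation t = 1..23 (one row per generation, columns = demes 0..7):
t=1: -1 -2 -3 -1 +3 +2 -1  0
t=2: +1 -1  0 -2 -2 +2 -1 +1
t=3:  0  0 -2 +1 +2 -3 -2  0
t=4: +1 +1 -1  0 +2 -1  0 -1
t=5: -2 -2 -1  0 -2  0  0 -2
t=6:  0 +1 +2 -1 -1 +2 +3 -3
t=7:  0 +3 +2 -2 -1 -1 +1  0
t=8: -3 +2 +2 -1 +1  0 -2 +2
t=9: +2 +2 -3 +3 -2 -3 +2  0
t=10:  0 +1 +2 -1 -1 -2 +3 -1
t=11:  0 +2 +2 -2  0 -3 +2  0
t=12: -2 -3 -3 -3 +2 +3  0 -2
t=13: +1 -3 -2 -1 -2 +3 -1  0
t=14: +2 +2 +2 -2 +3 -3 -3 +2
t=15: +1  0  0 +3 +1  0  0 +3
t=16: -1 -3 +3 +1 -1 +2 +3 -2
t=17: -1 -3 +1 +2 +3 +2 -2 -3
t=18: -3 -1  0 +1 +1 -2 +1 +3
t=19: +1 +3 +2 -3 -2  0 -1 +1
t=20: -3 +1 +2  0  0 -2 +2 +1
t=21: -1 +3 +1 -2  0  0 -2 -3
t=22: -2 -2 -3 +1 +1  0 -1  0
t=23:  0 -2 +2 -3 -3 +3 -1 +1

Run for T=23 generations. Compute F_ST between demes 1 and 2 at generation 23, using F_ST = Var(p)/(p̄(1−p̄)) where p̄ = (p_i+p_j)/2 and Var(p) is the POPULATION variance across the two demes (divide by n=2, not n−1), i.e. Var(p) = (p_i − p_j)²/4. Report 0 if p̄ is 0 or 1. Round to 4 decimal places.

t=0: k=[0 0 0 0 0 0 0 30]
t=1: x=[0.0000 0.0000 0.0000 0.0000 0.0000 0.0000 3.6991 26.5517] k=[0 0 0 0 0 0 3 27]
t=2: x=[0.0000 0.0000 0.0000 0.0000 0.0000 0.3646 5.6606 24.3472] k=[0 0 0 0 0 2 5 25]
t=3: x=[0.0000 0.0000 0.0000 0.0000 0.2386 2.1454 7.2079 22.8686] k=[0 0 0 0 2 0 5 23]
t=4: x=[0.0000 0.0000 0.0000 0.2342 1.5118 0.8505 6.7198 21.1475] k=[0 0 0 0 4 0 7 20]
t=5: x=[0.0000 0.0000 0.0000 0.4685 3.0244 1.3363 7.8986 18.7847] k=[0 0 0 0 1 1 8 17]
t=6: x=[0.0000 0.0000 0.0000 0.1171 0.8751 1.8623 8.4261 16.2839] k=[0 0 0 0 0 4 11 13]
t=7: x=[0.0000 0.0000 0.0000 0.0000 0.4773 4.4080 10.6111 13.1190] k=[0 0 0 0 0 3 12 13]
t=8: x=[0.0000 0.0000 0.0000 0.0000 0.3580 3.7620 11.2566 13.2398] k=[0 0 0 0 1 4 9 15]
t=9: x=[0.0000 0.0000 0.0000 0.1171 1.2332 4.2869 9.3174 14.6454] k=[0 0 0 3 0 1 11 15]
t=10: x=[0.0000 0.0000 0.3447 2.2287 0.4773 2.1049 10.4899 14.8858] k=[0 0 2 1 0 0 13 14]
t=11: x=[0.0000 0.2254 1.5733 0.9765 0.1193 1.5791 11.7804 14.2445] k=[0 2 4 0 0 0 14 14]
t=12: x=[0.2209 1.8849 3.1541 0.4685 0.0000 1.7004 12.5451 14.3648] k=[0 0 0 0 0 5 13 12]
t=13: x=[0.0000 0.0000 0.0000 0.0000 0.5966 5.4167 12.1428 12.4740] k=[0 0 0 0 0 8 11 12]
t=14: x=[0.0000 0.0000 0.0000 0.0000 0.9547 7.4717 10.9743 12.2318] k=[0 0 0 0 4 4 8 14]
t=15: x=[0.0000 0.0000 0.0000 0.4685 3.5023 4.5291 8.4261 13.6421] k=[0 0 0 3 5 5 8 17]
t=16: x=[0.0000 0.0000 0.3447 2.8166 4.7372 5.4167 8.9125 16.2839] k=[0 0 3 4 4 7 12 14]
t=17: x=[0.0000 0.3381 2.6521 3.7977 4.3387 7.3106 11.8610 14.1241] k=[0 0 4 6 7 9 10 11]
t=18: x=[0.0000 0.4510 3.6182 5.7646 7.0890 8.9603 10.2072 11.2205] k=[0 0 4 7 8 7 11 14]
t=19: x=[0.0000 0.4510 3.7343 6.6320 7.7272 7.6730 11.0953 14.0037] k=[0 3 6 4 6 8 10 15]
t=20: x=[0.3315 2.8332 5.2086 4.3871 5.9726 8.0754 10.5707 14.7656] k=[0 4 7 4 6 6 13 16]
t=21: x=[0.4422 3.6709 6.0651 4.5050 5.7334 6.9079 12.7461 16.0048] k=[0 7 7 3 6 7 11 13]
t=22: x=[0.7745 5.8556 6.2990 3.7584 5.7334 7.4314 10.9743 13.1190] k=[0 4 3 5 7 7 10 13]
t=23: x=[0.4422 3.2136 3.2314 4.8983 6.7301 7.4314 10.2072 12.9982] k=[0 1 5 2 4 10 9 14]

0.0494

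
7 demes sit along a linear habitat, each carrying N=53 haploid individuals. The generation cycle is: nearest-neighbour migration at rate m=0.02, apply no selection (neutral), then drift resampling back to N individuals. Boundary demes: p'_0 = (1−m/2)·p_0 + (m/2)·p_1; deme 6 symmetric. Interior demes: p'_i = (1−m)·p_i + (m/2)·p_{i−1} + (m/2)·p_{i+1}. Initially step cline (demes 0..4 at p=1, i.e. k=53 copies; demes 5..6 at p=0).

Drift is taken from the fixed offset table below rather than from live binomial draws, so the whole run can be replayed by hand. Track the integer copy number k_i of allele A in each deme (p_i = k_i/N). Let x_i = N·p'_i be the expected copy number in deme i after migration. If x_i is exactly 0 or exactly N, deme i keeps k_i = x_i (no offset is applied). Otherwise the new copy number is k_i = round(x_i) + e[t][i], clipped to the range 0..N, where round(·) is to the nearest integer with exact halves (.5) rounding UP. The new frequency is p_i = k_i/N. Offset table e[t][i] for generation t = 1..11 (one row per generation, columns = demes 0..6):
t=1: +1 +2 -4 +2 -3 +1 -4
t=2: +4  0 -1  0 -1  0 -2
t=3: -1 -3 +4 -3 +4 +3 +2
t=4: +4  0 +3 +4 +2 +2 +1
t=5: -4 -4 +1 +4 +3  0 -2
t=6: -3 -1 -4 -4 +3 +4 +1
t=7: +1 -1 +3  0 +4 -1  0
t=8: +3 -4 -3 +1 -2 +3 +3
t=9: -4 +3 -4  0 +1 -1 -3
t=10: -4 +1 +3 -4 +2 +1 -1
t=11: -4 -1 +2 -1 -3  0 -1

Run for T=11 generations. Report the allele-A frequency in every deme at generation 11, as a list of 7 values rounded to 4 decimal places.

[1.0000, 1.0000, 1.0000, 0.9057, 0.9434, 0.2453, 0.0000]

t=0: k=[53 53 53 53 53 0 0]
t=1: x=[53.0000 53.0000 53.0000 53.0000 52.4700 0.5300 0.0000] k=[53 53 53 53 49 2 0]
t=2: x=[53.0000 53.0000 53.0000 52.9600 48.5700 2.4500 0.0200] k=[53 53 53 53 48 2 0]
t=3: x=[53.0000 53.0000 53.0000 52.9500 47.5900 2.4400 0.0200] k=[53 53 53 50 52 5 2]
t=4: x=[53.0000 53.0000 52.9700 50.0500 51.5100 5.4400 2.0300] k=[53 53 53 53 53 7 3]
t=5: x=[53.0000 53.0000 53.0000 53.0000 52.5400 7.4200 3.0400] k=[53 53 53 53 53 7 1]
t=6: x=[53.0000 53.0000 53.0000 53.0000 52.5400 7.4000 1.0600] k=[53 53 53 53 53 11 2]
t=7: x=[53.0000 53.0000 53.0000 53.0000 52.5800 11.3300 2.0900] k=[53 53 53 53 53 10 2]
t=8: x=[53.0000 53.0000 53.0000 53.0000 52.5700 10.3500 2.0800] k=[53 53 53 53 51 13 5]
t=9: x=[53.0000 53.0000 53.0000 52.9800 50.6400 13.3000 5.0800] k=[53 53 53 53 52 12 2]
t=10: x=[53.0000 53.0000 53.0000 52.9900 51.6100 12.3000 2.1000] k=[53 53 53 49 53 13 1]
t=11: x=[53.0000 53.0000 52.9600 49.0800 52.5600 13.2800 1.1200] k=[53 53 53 48 50 13 0]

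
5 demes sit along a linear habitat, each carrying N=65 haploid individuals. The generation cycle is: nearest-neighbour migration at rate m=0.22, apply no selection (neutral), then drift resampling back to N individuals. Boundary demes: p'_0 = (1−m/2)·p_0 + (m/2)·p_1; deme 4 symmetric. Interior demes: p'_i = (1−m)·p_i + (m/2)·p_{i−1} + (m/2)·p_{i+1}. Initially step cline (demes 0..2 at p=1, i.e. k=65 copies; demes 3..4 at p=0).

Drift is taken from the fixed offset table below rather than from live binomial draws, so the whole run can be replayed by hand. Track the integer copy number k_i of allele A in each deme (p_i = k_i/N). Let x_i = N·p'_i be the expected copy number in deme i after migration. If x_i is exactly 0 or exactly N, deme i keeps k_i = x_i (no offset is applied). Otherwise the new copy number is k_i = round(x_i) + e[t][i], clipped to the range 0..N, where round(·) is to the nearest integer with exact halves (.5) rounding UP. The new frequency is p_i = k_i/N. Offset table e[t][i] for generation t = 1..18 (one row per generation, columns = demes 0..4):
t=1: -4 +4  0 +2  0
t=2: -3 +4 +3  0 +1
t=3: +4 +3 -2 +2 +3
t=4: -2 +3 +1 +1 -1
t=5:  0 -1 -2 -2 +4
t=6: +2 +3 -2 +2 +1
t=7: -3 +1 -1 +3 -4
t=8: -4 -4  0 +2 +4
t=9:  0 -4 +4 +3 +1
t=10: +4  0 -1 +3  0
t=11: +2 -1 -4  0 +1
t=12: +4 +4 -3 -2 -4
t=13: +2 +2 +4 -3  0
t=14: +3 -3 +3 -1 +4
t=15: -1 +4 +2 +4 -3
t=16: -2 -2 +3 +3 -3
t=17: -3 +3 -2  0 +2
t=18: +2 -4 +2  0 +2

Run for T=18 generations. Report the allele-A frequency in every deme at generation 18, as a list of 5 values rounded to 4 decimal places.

t=0: k=[65 65 65 0 0]
t=1: x=[65.0000 65.0000 57.8500 7.1500 0.0000] k=[65 65 58 9 0]
t=2: x=[65.0000 64.2300 53.3800 13.4000 0.9900] k=[65 65 56 13 2]
t=3: x=[65.0000 64.0100 52.2600 16.5200 3.2100] k=[65 65 50 19 6]
t=4: x=[65.0000 63.3500 48.2400 20.9800 7.4300] k=[65 65 49 22 6]
t=5: x=[65.0000 63.2400 47.7900 23.2100 7.7600] k=[65 62 46 21 12]
t=6: x=[64.6700 60.5700 45.0100 22.7600 12.9900] k=[65 64 43 25 14]
t=7: x=[64.8900 61.8000 43.3300 25.7700 15.2100] k=[62 63 42 29 11]
t=8: x=[62.1100 60.5800 42.8800 28.4500 12.9800] k=[58 57 43 30 17]
t=9: x=[57.8900 55.5700 43.1100 30.0000 18.4300] k=[58 52 47 33 19]
t=10: x=[57.3400 52.1100 46.0100 33.0000 20.5400] k=[61 52 45 36 21]
t=11: x=[60.0100 52.2200 44.7800 35.3400 22.6500] k=[62 51 41 35 24]
t=12: x=[60.7900 51.1100 41.4400 34.4500 25.2100] k=[65 55 38 32 21]
t=13: x=[63.9000 54.2300 39.2100 31.4500 22.2100] k=[65 56 43 28 22]
t=14: x=[64.0100 55.5600 42.7800 28.9900 22.6600] k=[65 53 46 28 27]
t=15: x=[63.6800 53.5500 44.7900 29.8700 27.1100] k=[63 58 47 34 24]
t=16: x=[62.4500 57.3400 46.7800 34.3300 25.1000] k=[60 55 50 37 22]
t=17: x=[59.4500 55.0000 49.1200 36.7800 23.6500] k=[56 58 47 37 26]
t=18: x=[56.2200 56.5700 47.1100 36.8900 27.2100] k=[58 53 49 37 29]

[0.8923, 0.8154, 0.7538, 0.5692, 0.4462]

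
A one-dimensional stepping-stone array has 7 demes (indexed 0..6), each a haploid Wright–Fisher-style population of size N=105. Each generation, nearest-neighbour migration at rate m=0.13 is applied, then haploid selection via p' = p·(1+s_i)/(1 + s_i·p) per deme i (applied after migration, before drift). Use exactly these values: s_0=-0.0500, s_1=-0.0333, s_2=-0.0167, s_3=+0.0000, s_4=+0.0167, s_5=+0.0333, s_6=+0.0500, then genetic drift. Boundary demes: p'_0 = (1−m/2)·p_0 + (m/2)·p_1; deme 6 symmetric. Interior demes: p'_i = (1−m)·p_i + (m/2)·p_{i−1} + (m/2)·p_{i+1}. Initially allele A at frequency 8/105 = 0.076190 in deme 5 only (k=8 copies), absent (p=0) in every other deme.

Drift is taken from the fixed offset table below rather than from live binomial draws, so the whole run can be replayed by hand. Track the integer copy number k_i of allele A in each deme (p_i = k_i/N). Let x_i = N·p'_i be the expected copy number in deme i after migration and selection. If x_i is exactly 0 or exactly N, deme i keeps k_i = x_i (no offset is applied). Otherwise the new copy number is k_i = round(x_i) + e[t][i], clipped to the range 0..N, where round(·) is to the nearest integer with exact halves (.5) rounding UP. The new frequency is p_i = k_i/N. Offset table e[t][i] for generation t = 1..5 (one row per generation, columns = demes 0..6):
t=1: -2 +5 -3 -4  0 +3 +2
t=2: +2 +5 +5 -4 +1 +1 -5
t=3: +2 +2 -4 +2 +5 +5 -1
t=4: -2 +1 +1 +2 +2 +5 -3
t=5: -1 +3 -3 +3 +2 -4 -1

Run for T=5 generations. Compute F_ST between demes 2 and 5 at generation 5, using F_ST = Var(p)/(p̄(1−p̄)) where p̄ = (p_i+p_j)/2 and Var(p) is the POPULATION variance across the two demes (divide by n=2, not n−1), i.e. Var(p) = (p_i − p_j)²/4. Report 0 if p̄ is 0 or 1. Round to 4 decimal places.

0.0660

t=0: k=[0 0 0 0 0 8 0]
t=1: x=[0.0000 0.0000 0.0000 0.0000 0.5286 7.1759 0.5459] k=[0 0 0 0 1 10 3]
t=2: x=[0.0000 0.0000 0.0000 0.0650 1.5450 9.2321 3.6218] k=[0 0 0 0 3 10 0]
t=3: x=[0.0000 0.0000 0.0000 0.1950 3.3127 9.1653 0.6823] k=[0 0 0 2 8 14 0]
t=4: x=[0.0000 0.0000 0.1278 2.2600 8.1233 13.0703 0.9551] k=[0 0 1 4 10 18 0]
t=5: x=[0.0000 0.0628 1.1113 4.1950 10.2826 16.7664 1.2278] k=[0 3 0 7 12 13 0]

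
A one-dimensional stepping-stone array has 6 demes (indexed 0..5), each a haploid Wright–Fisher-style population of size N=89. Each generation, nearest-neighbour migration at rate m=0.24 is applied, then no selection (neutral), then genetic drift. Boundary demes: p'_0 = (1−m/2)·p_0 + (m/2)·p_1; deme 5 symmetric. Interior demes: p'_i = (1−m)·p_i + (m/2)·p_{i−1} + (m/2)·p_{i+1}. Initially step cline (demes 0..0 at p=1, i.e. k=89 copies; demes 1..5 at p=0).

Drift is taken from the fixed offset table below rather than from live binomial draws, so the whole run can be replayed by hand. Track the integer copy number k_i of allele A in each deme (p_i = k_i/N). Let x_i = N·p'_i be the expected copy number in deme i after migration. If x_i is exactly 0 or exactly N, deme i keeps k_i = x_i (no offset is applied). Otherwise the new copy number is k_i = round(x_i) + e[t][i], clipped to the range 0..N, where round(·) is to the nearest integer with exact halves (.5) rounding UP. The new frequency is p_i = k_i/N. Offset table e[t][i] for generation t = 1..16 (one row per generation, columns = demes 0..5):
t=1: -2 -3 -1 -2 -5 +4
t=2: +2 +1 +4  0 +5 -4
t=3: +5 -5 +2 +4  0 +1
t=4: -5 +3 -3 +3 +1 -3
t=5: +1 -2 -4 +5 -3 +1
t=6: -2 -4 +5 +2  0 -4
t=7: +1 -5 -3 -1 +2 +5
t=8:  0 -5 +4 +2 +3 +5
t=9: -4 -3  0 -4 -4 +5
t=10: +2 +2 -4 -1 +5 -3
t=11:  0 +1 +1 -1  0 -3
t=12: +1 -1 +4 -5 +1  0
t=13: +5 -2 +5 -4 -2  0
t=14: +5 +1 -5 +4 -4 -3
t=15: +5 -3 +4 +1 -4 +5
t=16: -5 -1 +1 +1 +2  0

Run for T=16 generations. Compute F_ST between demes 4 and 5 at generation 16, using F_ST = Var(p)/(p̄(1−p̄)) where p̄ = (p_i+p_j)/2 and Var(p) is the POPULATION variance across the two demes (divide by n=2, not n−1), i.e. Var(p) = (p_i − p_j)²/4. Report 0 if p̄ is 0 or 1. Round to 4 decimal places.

0.0117

t=0: k=[89 0 0 0 0 0]
t=1: x=[78.3200 10.6800 0.0000 0.0000 0.0000 0.0000] k=[76 8 0 0 0 0]
t=2: x=[67.8400 15.2000 0.9600 0.0000 0.0000 0.0000] k=[70 16 5 0 0 0]
t=3: x=[63.5200 21.1600 5.7200 0.6000 0.0000 0.0000] k=[69 16 8 5 0 0]
t=4: x=[62.6400 21.4000 8.6000 4.7600 0.6000 0.0000] k=[58 24 6 8 2 0]
t=5: x=[53.9200 25.9200 8.4000 7.0400 2.4800 0.2400] k=[55 24 4 12 0 1]
t=6: x=[51.2800 25.3200 7.3600 9.6000 1.5600 0.8800] k=[49 21 12 12 2 0]
t=7: x=[45.6400 23.2800 13.0800 10.8000 2.9600 0.2400] k=[47 18 10 10 5 5]
t=8: x=[43.5200 20.5200 10.9600 9.4000 5.6000 5.0000] k=[44 16 15 11 9 10]
t=9: x=[40.6400 19.2400 14.6400 11.2400 9.3600 9.8800] k=[37 16 15 7 5 15]
t=10: x=[34.4800 18.4000 14.1600 7.7200 6.4400 13.8000] k=[36 20 10 7 11 11]
t=11: x=[34.0800 20.7200 10.8400 7.8400 10.5200 11.0000] k=[34 22 12 7 11 8]
t=12: x=[32.5600 22.2400 12.6000 8.0800 10.1600 8.3600] k=[34 21 17 3 11 8]
t=13: x=[32.4400 22.0800 15.8000 5.6400 9.6800 8.3600] k=[37 20 21 2 8 8]
t=14: x=[34.9600 22.1600 18.6000 5.0000 7.2800 8.0000] k=[40 23 14 9 3 5]
t=15: x=[37.9600 23.9600 14.4800 8.8800 3.9600 4.7600] k=[43 21 18 10 0 10]
t=16: x=[40.3600 23.2800 17.4000 9.7600 2.4000 8.8000] k=[35 22 18 11 4 9]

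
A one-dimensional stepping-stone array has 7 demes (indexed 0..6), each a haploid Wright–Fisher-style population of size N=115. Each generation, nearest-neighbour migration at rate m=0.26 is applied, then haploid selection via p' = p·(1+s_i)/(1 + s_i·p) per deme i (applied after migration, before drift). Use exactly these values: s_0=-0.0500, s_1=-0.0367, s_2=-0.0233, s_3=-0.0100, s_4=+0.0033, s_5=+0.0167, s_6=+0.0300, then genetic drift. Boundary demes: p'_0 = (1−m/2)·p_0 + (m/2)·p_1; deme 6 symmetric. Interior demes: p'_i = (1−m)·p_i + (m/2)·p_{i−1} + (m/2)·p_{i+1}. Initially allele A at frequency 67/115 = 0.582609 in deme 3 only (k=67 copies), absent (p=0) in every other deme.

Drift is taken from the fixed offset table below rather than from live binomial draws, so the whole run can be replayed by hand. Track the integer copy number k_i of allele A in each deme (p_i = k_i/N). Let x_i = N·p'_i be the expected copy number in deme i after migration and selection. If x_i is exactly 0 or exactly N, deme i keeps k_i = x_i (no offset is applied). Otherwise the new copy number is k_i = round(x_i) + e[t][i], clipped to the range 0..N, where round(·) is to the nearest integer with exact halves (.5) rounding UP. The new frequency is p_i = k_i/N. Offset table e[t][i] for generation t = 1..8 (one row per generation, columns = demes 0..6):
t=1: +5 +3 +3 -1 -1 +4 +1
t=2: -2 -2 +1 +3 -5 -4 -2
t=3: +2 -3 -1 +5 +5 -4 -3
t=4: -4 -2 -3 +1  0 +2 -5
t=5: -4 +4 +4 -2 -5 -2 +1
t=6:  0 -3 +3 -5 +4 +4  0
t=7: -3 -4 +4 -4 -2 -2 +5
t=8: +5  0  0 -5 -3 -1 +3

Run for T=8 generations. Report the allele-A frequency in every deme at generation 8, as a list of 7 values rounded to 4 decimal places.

[0.0435, 0.0261, 0.1478, 0.0870, 0.0870, 0.0609, 0.0957]

t=0: k=[0 0 0 67 0 0 0]
t=1: x=[0.0000 0.0000 8.5221 49.2967 8.7366 0.0000 0.0000] k=[0 0 12 48 8 0 0]
t=2: x=[0.0000 1.5035 14.8131 37.8643 12.1959 1.0572 0.0000] k=[0 0 16 41 7 0 0]
t=3: x=[0.0000 2.0050 16.8285 33.0926 10.5415 0.9251 0.0000] k=[0 0 16 38 16 0 0]
t=4: x=[0.0000 2.0050 16.4449 32.0472 16.8273 2.1141 0.0000] k=[0 0 13 33 17 4 0]
t=5: x=[0.0000 1.6289 13.6243 28.1060 17.4387 5.2524 0.5355] k=[0 6 18 26 12 3 2]
t=6: x=[0.7413 6.5453 17.1334 22.9548 12.6871 4.1051 2.1927] k=[1 4 20 18 17 8 2]
t=7: x=[1.3213 5.4911 17.3105 17.9770 16.0053 8.5197 2.8613] k=[0 1 21 14 14 7 8]
t=8: x=[0.1235 3.3464 17.1432 14.7801 13.1283 8.1647 8.0895] k=[5 3 17 10 10 7 11]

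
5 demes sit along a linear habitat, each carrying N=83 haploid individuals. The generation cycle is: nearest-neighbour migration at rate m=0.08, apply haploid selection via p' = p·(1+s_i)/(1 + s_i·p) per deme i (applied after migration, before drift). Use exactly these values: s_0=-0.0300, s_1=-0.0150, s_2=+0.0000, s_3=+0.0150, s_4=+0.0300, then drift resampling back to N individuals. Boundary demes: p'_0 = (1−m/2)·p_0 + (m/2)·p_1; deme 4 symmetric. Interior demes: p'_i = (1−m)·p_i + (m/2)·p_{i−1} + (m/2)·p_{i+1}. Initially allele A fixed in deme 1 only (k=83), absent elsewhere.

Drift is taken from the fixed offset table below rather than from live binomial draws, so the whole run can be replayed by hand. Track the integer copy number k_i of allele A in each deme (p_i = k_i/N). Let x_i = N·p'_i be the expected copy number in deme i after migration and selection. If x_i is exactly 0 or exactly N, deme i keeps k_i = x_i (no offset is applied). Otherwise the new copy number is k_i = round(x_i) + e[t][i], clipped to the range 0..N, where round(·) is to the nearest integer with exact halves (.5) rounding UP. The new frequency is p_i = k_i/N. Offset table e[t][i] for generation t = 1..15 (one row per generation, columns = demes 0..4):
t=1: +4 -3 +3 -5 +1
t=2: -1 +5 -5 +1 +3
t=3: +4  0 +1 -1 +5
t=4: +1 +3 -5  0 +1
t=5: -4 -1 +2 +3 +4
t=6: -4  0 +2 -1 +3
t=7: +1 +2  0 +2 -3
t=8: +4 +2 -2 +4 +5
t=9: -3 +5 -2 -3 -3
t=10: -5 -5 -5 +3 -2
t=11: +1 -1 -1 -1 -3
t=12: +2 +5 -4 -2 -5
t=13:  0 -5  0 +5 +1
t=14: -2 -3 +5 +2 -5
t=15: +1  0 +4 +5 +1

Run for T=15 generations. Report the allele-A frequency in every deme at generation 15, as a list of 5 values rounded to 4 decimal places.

t=0: k=[0 83 0 0 0]
t=1: x=[3.2243 76.2671 3.3200 0.0000 0.0000] k=[7 73 6 0 0]
t=2: x=[9.3835 67.4903 8.4400 0.2436 0.0000] k=[8 72 3 1 0]
t=3: x=[10.2824 66.4809 5.6800 1.0554 0.0412] k=[14 66 7 0 5]
t=4: x=[15.6888 61.3188 9.0800 0.4872 4.9354] k=[17 64 4 0 6]
t=5: x=[18.4394 59.4660 6.2400 0.4060 5.9205] k=[14 58 8 3 10]
t=6: x=[15.3748 53.9553 9.8000 3.5300 9.9765] k=[11 54 12 3 13]
t=7: x=[12.3954 50.3010 13.3200 3.8138 12.9192] k=[13 52 13 6 10]
t=8: x=[14.1979 48.5759 14.2800 6.5290 10.0993] k=[18 51 12 11 15]
t=9: x=[18.8722 47.8140 13.5200 11.3450 15.2036] k=[16 53 12 8 12]
t=10: x=[17.0634 49.5787 13.4800 8.4321 12.1432] k=[12 45 8 11 10]
t=11: x=[12.9829 41.8864 9.6000 10.9811 10.3038] k=[14 41 9 10 7]
t=12: x=[14.7078 38.3280 10.3200 9.9699 7.3148] k=[17 43 6 8 2]
t=13: x=[17.6136 40.1666 7.5600 7.7844 2.3053] k=[18 35 8 13 3]
t=14: x=[18.2428 32.9393 9.2800 12.5579 3.4977] k=[16 30 14 15 0]
t=15: x=[16.1599 28.5164 14.6800 14.5377 0.6179] k=[17 29 19 20 2]

[0.2048, 0.3494, 0.2289, 0.2410, 0.0241]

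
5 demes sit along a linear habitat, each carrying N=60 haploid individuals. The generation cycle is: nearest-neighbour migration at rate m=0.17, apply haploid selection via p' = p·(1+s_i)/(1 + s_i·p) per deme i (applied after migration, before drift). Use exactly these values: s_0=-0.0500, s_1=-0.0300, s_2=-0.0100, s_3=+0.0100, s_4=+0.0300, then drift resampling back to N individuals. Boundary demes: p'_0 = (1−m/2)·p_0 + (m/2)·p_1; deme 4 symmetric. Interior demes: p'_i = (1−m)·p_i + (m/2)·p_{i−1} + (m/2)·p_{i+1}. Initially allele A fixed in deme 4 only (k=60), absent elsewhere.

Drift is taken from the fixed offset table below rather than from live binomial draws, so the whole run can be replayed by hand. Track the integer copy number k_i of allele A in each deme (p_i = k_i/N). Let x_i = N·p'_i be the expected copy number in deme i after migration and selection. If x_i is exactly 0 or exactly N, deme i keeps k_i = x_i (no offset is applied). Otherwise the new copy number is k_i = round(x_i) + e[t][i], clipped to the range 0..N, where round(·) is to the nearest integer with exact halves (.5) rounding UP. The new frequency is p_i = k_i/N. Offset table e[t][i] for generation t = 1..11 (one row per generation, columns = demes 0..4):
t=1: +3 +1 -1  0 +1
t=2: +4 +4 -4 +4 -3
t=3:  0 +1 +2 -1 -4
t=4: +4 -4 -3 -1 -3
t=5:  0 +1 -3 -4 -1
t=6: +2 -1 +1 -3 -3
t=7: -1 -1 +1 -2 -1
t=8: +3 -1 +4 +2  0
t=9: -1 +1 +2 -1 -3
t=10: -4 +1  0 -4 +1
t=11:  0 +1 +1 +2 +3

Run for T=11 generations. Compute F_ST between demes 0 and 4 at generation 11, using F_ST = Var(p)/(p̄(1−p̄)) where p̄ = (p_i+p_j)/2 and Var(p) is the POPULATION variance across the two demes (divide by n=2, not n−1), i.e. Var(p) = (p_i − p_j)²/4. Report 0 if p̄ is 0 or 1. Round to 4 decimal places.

t=0: k=[0 0 0 0 60]
t=1: x=[0.0000 0.0000 0.0000 5.1466 55.0363] k=[0 0 0 5 56]
t=2: x=[0.0000 0.0000 0.4208 8.9858 51.8749] k=[0 0 0 13 49]
t=3: x=[0.0000 0.0000 1.0942 15.0670 46.2557] k=[0 0 3 14 42]
t=4: x=[0.0000 0.2474 3.6454 15.5594 40.0159] k=[0 0 1 15 37]
t=5: x=[0.0000 0.0825 2.0847 15.7955 35.5593] k=[0 1 0 12 35]
t=6: x=[0.0808 0.8054 1.0942 13.0362 33.4831] k=[2 0 2 10 30]
t=7: x=[1.7412 0.3299 2.4859 11.1098 28.7423] k=[1 0 3 9 28]
t=8: x=[0.8699 0.3299 3.2242 10.1889 26.8227] k=[4 0 7 12 27]
t=9: x=[3.4876 0.9074 6.7694 12.9508 26.1603] k=[2 2 9 12 23]
t=10: x=[1.9032 2.5204 8.5858 12.7798 22.4790] k=[0 4 9 9 23]
t=11: x=[0.3231 3.9706 8.5014 10.2745 22.2220] k=[0 5 10 12 25]

0.2632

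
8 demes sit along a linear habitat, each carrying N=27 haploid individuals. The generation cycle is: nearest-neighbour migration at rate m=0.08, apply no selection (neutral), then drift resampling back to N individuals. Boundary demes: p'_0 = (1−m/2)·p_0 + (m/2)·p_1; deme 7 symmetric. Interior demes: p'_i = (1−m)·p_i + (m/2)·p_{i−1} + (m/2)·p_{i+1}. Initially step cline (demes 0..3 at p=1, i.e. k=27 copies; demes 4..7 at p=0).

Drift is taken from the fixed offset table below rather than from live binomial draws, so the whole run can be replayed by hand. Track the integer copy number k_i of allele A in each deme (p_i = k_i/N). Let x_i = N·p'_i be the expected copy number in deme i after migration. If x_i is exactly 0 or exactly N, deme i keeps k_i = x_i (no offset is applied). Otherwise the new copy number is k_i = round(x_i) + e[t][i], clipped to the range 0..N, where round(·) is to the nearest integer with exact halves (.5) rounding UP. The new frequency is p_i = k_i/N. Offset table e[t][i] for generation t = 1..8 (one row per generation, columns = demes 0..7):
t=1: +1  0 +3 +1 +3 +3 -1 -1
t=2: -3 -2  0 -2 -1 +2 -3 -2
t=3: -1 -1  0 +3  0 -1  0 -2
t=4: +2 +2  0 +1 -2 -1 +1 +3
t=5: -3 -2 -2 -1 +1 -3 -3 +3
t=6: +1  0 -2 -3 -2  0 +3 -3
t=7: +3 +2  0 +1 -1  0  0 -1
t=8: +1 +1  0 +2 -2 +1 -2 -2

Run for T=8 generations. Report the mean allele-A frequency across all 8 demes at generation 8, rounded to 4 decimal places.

t=0: k=[27 27 27 27 0 0 0 0]
t=1: x=[27.0000 27.0000 27.0000 25.9200 1.0800 0.0000 0.0000 0.0000] k=[27 27 27 27 4 0 0 0]
t=2: x=[27.0000 27.0000 27.0000 26.0800 4.7600 0.1600 0.0000 0.0000] k=[27 27 27 24 4 2 0 0]
t=3: x=[27.0000 27.0000 26.8800 23.3200 4.7200 2.0000 0.0800 0.0000] k=[27 27 27 26 5 1 0 0]
t=4: x=[27.0000 27.0000 26.9600 25.2000 5.6800 1.1200 0.0400 0.0000] k=[27 27 27 26 4 0 1 0]
t=5: x=[27.0000 27.0000 26.9600 25.1600 4.7200 0.2000 0.9200 0.0400] k=[27 27 25 24 6 0 0 3]
t=6: x=[27.0000 26.9200 25.0400 23.3200 6.4800 0.2400 0.1200 2.8800] k=[27 27 23 20 4 0 3 0]
t=7: x=[27.0000 26.8400 23.0400 19.4800 4.4800 0.2800 2.7600 0.1200] k=[27 27 23 20 3 0 3 0]
t=8: x=[27.0000 26.8400 23.0400 19.4400 3.5600 0.2400 2.7600 0.1200] k=[27 27 23 21 2 1 1 0]

0.4722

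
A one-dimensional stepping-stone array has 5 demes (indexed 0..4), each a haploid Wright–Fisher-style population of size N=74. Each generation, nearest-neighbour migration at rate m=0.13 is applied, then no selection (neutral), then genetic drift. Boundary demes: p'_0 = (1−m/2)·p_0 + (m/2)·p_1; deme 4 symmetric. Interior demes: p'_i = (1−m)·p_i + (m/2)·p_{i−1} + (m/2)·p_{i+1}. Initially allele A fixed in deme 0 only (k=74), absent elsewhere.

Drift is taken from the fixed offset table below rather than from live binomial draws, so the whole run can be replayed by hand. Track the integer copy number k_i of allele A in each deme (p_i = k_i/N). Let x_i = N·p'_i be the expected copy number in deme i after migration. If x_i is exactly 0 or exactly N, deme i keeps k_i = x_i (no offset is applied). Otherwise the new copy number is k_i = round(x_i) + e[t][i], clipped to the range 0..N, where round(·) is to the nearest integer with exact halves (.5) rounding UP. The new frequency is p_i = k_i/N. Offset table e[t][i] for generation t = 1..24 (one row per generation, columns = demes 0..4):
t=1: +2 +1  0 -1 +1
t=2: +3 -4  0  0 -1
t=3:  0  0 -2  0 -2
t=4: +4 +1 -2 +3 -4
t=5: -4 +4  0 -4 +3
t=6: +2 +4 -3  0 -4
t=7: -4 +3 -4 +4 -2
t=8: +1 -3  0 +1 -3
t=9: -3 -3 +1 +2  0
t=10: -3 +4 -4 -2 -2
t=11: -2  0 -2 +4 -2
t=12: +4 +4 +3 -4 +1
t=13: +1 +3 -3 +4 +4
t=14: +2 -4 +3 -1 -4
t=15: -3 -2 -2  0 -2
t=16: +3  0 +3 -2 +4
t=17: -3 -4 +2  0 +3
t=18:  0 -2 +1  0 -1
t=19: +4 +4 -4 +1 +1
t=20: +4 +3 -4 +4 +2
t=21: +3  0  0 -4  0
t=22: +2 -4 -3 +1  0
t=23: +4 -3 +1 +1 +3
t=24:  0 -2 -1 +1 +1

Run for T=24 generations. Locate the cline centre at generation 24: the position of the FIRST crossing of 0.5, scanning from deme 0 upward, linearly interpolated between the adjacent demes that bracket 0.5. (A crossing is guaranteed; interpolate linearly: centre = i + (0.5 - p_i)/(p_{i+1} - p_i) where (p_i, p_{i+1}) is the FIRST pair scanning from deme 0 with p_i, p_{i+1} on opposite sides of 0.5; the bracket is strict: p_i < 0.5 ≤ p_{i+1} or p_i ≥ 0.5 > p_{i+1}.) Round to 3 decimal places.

0.333

t=0: k=[74 0 0 0 0]
t=1: x=[69.1900 4.8100 0.0000 0.0000 0.0000] k=[71 6 0 0 0]
t=2: x=[66.7750 9.8350 0.3900 0.0000 0.0000] k=[70 6 0 0 0]
t=3: x=[65.8400 9.7700 0.3900 0.0000 0.0000] k=[66 10 0 0 0]
t=4: x=[62.3600 12.9900 0.6500 0.0000 0.0000] k=[66 14 0 0 0]
t=5: x=[62.6200 16.4700 0.9100 0.0000 0.0000] k=[59 20 1 0 0]
t=6: x=[56.4650 21.3000 2.1700 0.0650 0.0000] k=[58 25 0 0 0]
t=7: x=[55.8550 25.5200 1.6250 0.0000 0.0000] k=[52 29 0 0 0]
t=8: x=[50.5050 28.6100 1.8850 0.0000 0.0000] k=[52 26 2 0 0]
t=9: x=[50.3100 26.1300 3.4300 0.1300 0.0000] k=[47 23 4 2 0]
t=10: x=[45.4400 23.3250 5.1050 2.0000 0.1300] k=[42 27 1 0 0]
t=11: x=[41.0250 26.2850 2.6250 0.0650 0.0000] k=[39 26 1 4 0]
t=12: x=[38.1550 25.2200 2.8200 3.5450 0.2600] k=[42 29 6 0 1]
t=13: x=[41.1550 28.3500 7.1050 0.4550 0.9350] k=[42 31 4 4 5]
t=14: x=[41.2850 29.9600 5.7550 4.0650 4.9350] k=[43 26 9 3 1]
t=15: x=[41.8950 26.0000 9.7150 3.2600 1.1300] k=[39 24 8 3 0]
t=16: x=[38.0250 23.9350 8.7150 3.1300 0.1950] k=[41 24 12 1 4]
t=17: x=[39.8950 24.3250 12.0650 1.9100 3.8050] k=[37 20 14 2 7]
t=18: x=[35.8950 20.7150 13.6100 3.1050 6.6750] k=[36 19 15 3 6]
t=19: x=[34.8950 19.8450 14.4800 3.9750 5.8050] k=[39 24 10 5 7]
t=20: x=[38.0250 24.0650 10.5850 5.4550 6.8700] k=[42 27 7 9 9]
t=21: x=[41.0250 26.6750 8.4300 8.8700 9.0000] k=[44 27 8 5 9]
t=22: x=[42.8950 26.8700 9.0400 5.4550 8.7400] k=[45 23 6 6 9]
t=23: x=[43.5700 23.3250 7.1050 6.1950 8.8050] k=[48 20 8 7 12]
t=24: x=[46.1800 21.0400 8.7150 7.3900 11.6750] k=[46 19 8 8 13]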